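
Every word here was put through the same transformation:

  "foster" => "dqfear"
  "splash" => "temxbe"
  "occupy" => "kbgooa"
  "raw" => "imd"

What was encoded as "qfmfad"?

Two steps: reverse the string, then apply a Caesar shift of +12.
Reversing it on qfmfad: shift back: q−12=e, f−12=t, m−12=a, f−12=t, a−12=o, d−12=r → etator; then reverse → rotate.

rotate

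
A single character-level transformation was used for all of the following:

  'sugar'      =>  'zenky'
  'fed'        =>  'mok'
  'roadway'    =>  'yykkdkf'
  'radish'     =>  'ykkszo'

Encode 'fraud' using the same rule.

The shift depends on letter class: consonant s→z is +7, but vowel u→e is +10. Two shifts are in play — +10 for a/e/i/o/u, +7 for every other letter.
For fraud: f(cons)+7=m, r(cons)+7=y, a(vowel)+10=k, u(vowel)+10=e, d(cons)+7=k.

mykek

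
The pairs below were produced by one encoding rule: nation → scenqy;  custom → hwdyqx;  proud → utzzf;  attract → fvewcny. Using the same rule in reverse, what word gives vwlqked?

A repeating key of period 3 is used — shifts +5, +2, +11 over and over.
Decoding vwlqked: v−5=q, w−2=u, l−11=a, q−5=l, k−2=i, e−11=t, d−5=y.

quality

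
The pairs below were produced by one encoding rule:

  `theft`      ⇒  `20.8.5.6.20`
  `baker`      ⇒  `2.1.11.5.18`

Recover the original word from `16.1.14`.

t is letter #20 and maps to 20: an offset of 0. Letters become their 1-indexed alphabet positions: a=1 … z=26.
Undoing it on 16.1.14: 16=p, 1=a, 14=n.

pan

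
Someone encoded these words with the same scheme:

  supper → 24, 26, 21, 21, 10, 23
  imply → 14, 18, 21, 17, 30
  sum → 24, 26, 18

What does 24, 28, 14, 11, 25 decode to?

Letters become their 1-based position plus 5 (so a→6, b→7, …).
Undoing it on 24, 28, 14, 11, 25: 24→(24−5)÷1=19=s, 28→(28−5)÷1=23=w, 14→(14−5)÷1=9=i, 11→(11−5)÷1=6=f, 25→(25−5)÷1=20=t.

swift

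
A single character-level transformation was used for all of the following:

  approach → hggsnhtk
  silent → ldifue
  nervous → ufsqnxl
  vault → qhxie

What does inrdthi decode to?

logical

a(0)→h(7) and p(15)→g(6) fit y≡19x+7 (mod 26); the inverse of 19 mod 26 is 11. Each letter's alphabet position (a=0..z=25) is mapped through 19·x+7 mod 26 — an affine cipher.
Decoding inrdthi: i(8)→11·(8−7)≡11=l; n(13)→11·(13−7)≡14=o; r(17)→11·(17−7)≡6=g; d(3)→11·(3−7)≡8=i; t(19)→11·(19−7)≡2=c; h(7)→11·(7−7)≡0=a; i(8)→11·(8−7)≡11=l (all mod 26).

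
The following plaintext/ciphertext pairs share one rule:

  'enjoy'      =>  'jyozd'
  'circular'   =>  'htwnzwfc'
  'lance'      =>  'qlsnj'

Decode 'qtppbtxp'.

likewise

A repeating key of period 2 is used — shifts +5, +11 over and over.
Reversing it on qtppbtxp: q−5=l, t−11=i, p−5=k, p−11=e, b−5=w, t−11=i, x−5=s, p−11=e.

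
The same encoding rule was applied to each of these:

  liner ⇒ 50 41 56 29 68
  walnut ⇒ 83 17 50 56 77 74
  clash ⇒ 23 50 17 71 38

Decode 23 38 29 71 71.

chess

l(#12)→50 and i(#9)→41: differences scale by 3, so n = 3·pos + 14. Each letter becomes 3×(its alphabet position, a=1..z=26) + 14.
Decoding 23 38 29 71 71: 23→(23−14)÷3=3=c, 38→(38−14)÷3=8=h, 29→(29−14)÷3=5=e, 71→(71−14)÷3=19=s, 71→(71−14)÷3=19=s.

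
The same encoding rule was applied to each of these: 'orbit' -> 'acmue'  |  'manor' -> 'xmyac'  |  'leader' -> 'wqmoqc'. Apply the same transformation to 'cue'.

The shift depends on letter class: consonant r→c is +11, but vowel o→a is +12. The rule splits by letter class: vowels +12, consonants +11.
Applying it to cue: c(cons)+11=n, u(vowel)+12=g, e(vowel)+12=q.

ngq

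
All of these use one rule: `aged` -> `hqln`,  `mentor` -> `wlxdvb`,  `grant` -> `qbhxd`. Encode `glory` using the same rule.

qvvbi

The shift depends on letter class: consonant g→q is +10, but vowel a→h is +7. Vowels shift forward by 7 and consonants shift forward by 10.
For glory: g(cons)+10=q, l(cons)+10=v, o(vowel)+7=v, r(cons)+10=b, y(cons)+10=i.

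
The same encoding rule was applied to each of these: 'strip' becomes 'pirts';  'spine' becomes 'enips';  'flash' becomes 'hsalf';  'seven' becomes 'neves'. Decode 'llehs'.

The output letters match the input read backwards: strip reversed is pirts. It's just the letters in reverse order.
Decoding llehs: then reverse → shell.

shell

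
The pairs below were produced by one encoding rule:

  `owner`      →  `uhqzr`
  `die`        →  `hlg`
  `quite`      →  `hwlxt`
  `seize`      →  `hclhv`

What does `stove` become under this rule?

hyrwv

The output letters match the input read backwards, each shifted +3: owner reversed is renwo. The word is reversed, then every letter is shifted forward by 3.
For stove: reverse → evots; then shift: e+3=h, v+3=y, o+3=r, t+3=w, s+3=v.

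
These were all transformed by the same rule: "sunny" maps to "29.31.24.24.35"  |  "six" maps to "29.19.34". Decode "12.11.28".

bar

s is letter #19 and maps to 29: an offset of 10. The number is (letter's place in the alphabet, a=1) + 10.
Undoing it on 12.11.28: 12→(12−10)÷1=2=b, 11→(11−10)÷1=1=a, 28→(28−10)÷1=18=r.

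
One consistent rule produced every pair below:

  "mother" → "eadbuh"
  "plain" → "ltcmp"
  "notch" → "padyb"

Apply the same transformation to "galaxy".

m(12)→e(4) and o(14)→a(0) fit y≡11x+2 (mod 26); the inverse of 11 mod 26 is 19. Treating letters as 0–25, the rule is x ↦ 11x + 2 (mod 26).
On galaxy: g(6)→11·6+2≡16=q; a(0)→11·0+2≡2=c; l(11)→11·11+2≡19=t; a(0)→11·0+2≡2=c; x(23)→11·23+2≡21=v; y(24)→11·24+2≡6=g (all mod 26).

qctcvg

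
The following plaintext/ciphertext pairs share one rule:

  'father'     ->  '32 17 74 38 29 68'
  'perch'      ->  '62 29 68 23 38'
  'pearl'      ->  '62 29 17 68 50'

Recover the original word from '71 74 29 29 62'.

steep

f(#6)→32 and a(#1)→17: differences scale by 3, so n = 3·pos + 14. With a=1..z=26, the number is 3·pos + 14.
Reversing it on 71 74 29 29 62: 71→(71−14)÷3=19=s, 74→(74−14)÷3=20=t, 29→(29−14)÷3=5=e, 29→(29−14)÷3=5=e, 62→(62−14)÷3=16=p.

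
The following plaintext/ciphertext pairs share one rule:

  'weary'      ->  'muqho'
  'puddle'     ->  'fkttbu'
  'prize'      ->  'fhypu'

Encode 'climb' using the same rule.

Compare letters: w→m is +16, e→u is +16, a→q is +16 — a constant shift. This is a Caesar cipher with shift 16.
Applying it to climb: c+16=s, l+16=b, i+16=y, m+16=c, b+16=r.

sbycr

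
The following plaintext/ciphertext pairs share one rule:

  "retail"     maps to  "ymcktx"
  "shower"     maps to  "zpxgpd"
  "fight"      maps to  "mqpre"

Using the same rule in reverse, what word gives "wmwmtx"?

In retail: r→y is +7, e→m is +8, t→c is +9, a→k is +10 — the shift increases by 1 each position. The shift increases by 1 at each position, starting from +7: 7, 8, 9, ….
Undoing it on wmwmtx: w−7=p, m−8=e, w−9=n, m−10=c, t−11=i, x−12=l.

pencil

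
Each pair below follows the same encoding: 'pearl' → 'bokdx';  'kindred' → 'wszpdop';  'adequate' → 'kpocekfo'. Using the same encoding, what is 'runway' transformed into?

dezikk

The shift depends on letter class: consonant p→b is +12, but vowel e→o is +10. Vowels shift forward by 10 and consonants shift forward by 12.
Applying it to runway: r(cons)+12=d, u(vowel)+10=e, n(cons)+12=z, w(cons)+12=i, a(vowel)+10=k, y(cons)+12=k.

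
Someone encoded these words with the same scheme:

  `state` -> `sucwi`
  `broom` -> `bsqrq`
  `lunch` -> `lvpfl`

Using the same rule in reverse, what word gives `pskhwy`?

priest

In state: s→s is +0, t→u is +1, a→c is +2, t→w is +3 — the shift increases by 1 each position. Each letter shifts forward by its position index (0, 1, 2, …) — the shift grows by one for each successive letter.
Reversing it on pskhwy: p−0=p, s−1=r, k−2=i, h−3=e, w−4=s, y−5=t.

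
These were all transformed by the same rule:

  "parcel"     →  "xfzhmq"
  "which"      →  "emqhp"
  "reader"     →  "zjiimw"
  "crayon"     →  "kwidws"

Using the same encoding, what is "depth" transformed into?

The shifts repeat in a cycle of length 2: positions 0,1,… shift by +8, +5, then the pattern repeats.
For depth: d+8=l, e+5=j, p+8=x, t+5=y, h+8=p.

ljxyp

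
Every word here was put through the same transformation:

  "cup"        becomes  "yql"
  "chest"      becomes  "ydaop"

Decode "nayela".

recipe

Compare letters: c→y is +22, u→q is +22, p→l is +22 — a constant shift. Every letter moves 22 places later in the alphabet, wrapping around z→a.
Undoing it on nayela: n−22=r, a−22=e, y−22=c, e−22=i, l−22=p, a−22=e.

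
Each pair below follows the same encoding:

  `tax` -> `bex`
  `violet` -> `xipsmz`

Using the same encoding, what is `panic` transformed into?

gmret

The output letters match the input read backwards, each shifted +4: tax reversed is xat. Two steps: reverse the string, then apply a Caesar shift of +4.
Applying it to panic: reverse → cinap; then shift: c+4=g, i+4=m, n+4=r, a+4=e, p+4=t.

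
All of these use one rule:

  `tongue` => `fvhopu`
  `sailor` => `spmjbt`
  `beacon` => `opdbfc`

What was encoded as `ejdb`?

acid

Read the word backwards and shift each letter +1.
Reversing it on ejdb: shift back: e−1=d, j−1=i, d−1=c, b−1=a → dica; then reverse → acid.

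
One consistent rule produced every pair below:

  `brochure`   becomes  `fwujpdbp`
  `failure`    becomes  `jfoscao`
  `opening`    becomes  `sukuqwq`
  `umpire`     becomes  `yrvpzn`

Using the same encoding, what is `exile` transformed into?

icosm

The shift increases by 1 at each position, starting from +4: 4, 5, 6, ….
For exile: e+4=i, x+5=c, i+6=o, l+7=s, e+8=m.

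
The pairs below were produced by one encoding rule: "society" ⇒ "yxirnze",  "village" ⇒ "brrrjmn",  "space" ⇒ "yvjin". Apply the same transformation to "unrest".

The shift depends on letter class: consonant s→y is +6, but vowel o→x is +9. Vowels shift forward by 9 and consonants shift forward by 6.
On unrest: u(vowel)+9=d, n(cons)+6=t, r(cons)+6=x, e(vowel)+9=n, s(cons)+6=y, t(cons)+6=z.

dtxnyz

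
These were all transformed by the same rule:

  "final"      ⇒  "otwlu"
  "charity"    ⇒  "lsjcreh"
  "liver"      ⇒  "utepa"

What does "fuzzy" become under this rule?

ofikh

It's a Vigenère-style cipher with numeric key [9,11]: position i shifts by key[i mod 2].
Applying it to fuzzy: f+9=o, u+11=f, z+9=i, z+11=k, y+9=h.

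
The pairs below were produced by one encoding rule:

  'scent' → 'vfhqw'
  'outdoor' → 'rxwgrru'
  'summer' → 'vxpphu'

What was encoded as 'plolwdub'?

Compare letters: s→v is +3, c→f is +3, e→h is +3 — a constant shift. This is a Caesar cipher with shift 3.
Decoding plolwdub: p−3=m, l−3=i, o−3=l, l−3=i, w−3=t, d−3=a, u−3=r, b−3=y.

military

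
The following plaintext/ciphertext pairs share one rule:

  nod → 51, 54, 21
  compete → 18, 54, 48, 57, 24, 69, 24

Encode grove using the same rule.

30, 63, 54, 75, 24

n(#14)→51 and o(#15)→54: differences scale by 3, so n = 3·pos + 9. Each letter becomes 3×(its alphabet position, a=1..z=26) + 9.
For grove: g=7→30, r=18→63, o=15→54, v=22→75, e=5→24.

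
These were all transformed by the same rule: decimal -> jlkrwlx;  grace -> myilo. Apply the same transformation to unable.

Letter i (0-indexed) is shifted by i+6, so successive shifts are 6, 7, 8, ….
For unable: u+6=a, n+7=u, a+8=i, b+9=k, l+10=v, e+11=p.

auikvp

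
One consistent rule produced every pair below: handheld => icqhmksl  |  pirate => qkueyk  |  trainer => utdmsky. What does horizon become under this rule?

iqumeuu

In handheld: h→i is +1, a→c is +2, n→q is +3, d→h is +4 — the shift increases by 1 each position. Letter i (0-indexed) is shifted by i+1, so successive shifts are 1, 2, 3, ….
Applying it to horizon: h+1=i, o+2=q, r+3=u, i+4=m, z+5=e, o+6=u, n+7=u.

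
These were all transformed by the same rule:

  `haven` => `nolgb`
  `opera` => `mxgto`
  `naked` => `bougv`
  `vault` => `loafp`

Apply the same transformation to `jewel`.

h(7)→n(13) and a(0)→o(14) fit y≡11x+14 (mod 26); the inverse of 11 mod 26 is 19. Treating letters as 0–25, the rule is x ↦ 11x + 14 (mod 26).
Applying it to jewel: j(9)→11·9+14≡9=j; e(4)→11·4+14≡6=g; w(22)→11·22+14≡22=w; e(4)→11·4+14≡6=g; l(11)→11·11+14≡5=f (all mod 26).

jgwgf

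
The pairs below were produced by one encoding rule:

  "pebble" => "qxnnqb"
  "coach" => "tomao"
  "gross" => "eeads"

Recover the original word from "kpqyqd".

remedy

The output letters match the input read backwards, each shifted +12: pebble reversed is elbbep. Two steps: reverse the string, then apply a Caesar shift of +12.
Undoing it on kpqyqd: shift back: k−12=y, p−12=d, q−12=e, y−12=m, q−12=e, d−12=r → ydemer; then reverse → remedy.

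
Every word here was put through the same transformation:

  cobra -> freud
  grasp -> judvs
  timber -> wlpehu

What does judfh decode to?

grace

Compare letters: c→f is +3, o→r is +3, b→e is +3 — a constant shift. It's a constant shift of +3 (ROT3).
Reversing it on judfh: j−3=g, u−3=r, d−3=a, f−3=c, h−3=e.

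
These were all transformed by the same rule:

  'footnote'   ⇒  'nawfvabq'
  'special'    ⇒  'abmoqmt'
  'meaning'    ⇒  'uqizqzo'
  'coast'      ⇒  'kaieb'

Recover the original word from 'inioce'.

Shifts by position in footnote: pos 0: f→n (+8), pos 1: o→a (+12), pos 2: o→w (+8), pos 3: t→f (+12) — repeating every 2. It's a Vigenère-style cipher with numeric key [8,12]: position i shifts by key[i mod 2].
Decoding inioce: i−8=a, n−12=b, i−8=a, o−12=c, c−8=u, e−12=s.

abacus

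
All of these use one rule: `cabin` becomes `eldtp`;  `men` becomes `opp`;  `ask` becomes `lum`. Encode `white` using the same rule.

yjtvp

The shift depends on letter class: consonant c→e is +2, but vowel a→l is +11. Two shifts are in play — +11 for a/e/i/o/u, +2 for every other letter.
Applying it to white: w(cons)+2=y, h(cons)+2=j, i(vowel)+11=t, t(cons)+2=v, e(vowel)+11=p.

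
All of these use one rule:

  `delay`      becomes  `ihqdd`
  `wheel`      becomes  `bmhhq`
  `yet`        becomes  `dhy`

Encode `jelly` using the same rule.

The shift depends on letter class: consonant d→i is +5, but vowel e→h is +3. Two shifts are in play — +3 for a/e/i/o/u, +5 for every other letter.
For jelly: j(cons)+5=o, e(vowel)+3=h, l(cons)+5=q, l(cons)+5=q, y(cons)+5=d.

ohqqd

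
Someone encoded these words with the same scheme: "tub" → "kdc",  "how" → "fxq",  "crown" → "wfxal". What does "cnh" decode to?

The output letters match the input read backwards, each shifted +9: tub reversed is but. The word is reversed, then every letter is shifted forward by 9.
Decoding cnh: shift back: c−9=t, n−9=e, h−9=y → tey; then reverse → yet.

yet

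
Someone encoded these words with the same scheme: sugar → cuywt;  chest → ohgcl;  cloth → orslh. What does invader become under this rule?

qjdwxgt

s(18)→c(2) and u(20)→u(20) fit y≡9x+22 (mod 26); the inverse of 9 mod 26 is 3. Treating letters as 0–25, the rule is x ↦ 9x + 22 (mod 26).
Applying it to invader: i(8)→9·8+22≡16=q; n(13)→9·13+22≡9=j; v(21)→9·21+22≡3=d; a(0)→9·0+22≡22=w; d(3)→9·3+22≡23=x; e(4)→9·4+22≡6=g; r(17)→9·17+22≡19=t (all mod 26).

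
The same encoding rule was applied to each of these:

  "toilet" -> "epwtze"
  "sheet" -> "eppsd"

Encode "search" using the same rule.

The output letters match the input read backwards, each shifted +11: toilet reversed is teliot. The word is reversed, then every letter is shifted forward by 11.
Applying it to search: reverse → hcraes; then shift: h+11=s, c+11=n, r+11=c, a+11=l, e+11=p, s+11=d.

snclpd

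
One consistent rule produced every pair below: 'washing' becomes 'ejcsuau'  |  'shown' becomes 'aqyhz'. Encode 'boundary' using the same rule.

jxeypnfn

In washing: w→e is +8, a→j is +9, s→c is +10, h→s is +11 — the shift increases by 1 each position. Letter i (0-indexed) is shifted by i+8, so successive shifts are 8, 9, 10, ….
For boundary: b+8=j, o+9=x, u+10=e, n+11=y, d+12=p, a+13=n, r+14=f, y+15=n.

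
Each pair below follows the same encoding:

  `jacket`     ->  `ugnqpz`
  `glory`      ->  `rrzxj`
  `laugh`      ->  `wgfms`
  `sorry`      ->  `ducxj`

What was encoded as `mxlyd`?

brass

Shifts by position in jacket: pos 0: j→u (+11), pos 1: a→g (+6), pos 2: c→n (+11), pos 3: k→q (+6) — repeating every 2. It's a Vigenère-style cipher with numeric key [11,6]: position i shifts by key[i mod 2].
Decoding mxlyd: m−11=b, x−6=r, l−11=a, y−6=s, d−11=s.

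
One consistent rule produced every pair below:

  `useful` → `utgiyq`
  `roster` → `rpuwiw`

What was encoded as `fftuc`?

The shift increases by 1 at each position, starting from +0: 0, 1, 2, ….
Reversing it on fftuc: f−0=f, f−1=e, t−2=r, u−3=r, c−4=y.

ferry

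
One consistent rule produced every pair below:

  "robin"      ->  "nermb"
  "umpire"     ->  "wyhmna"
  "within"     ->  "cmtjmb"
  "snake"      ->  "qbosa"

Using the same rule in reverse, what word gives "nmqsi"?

risky

Treating letters as 0–25, the rule is x ↦ 3x + 14 (mod 26).
Decoding nmqsi: n(13)→9·(13−14)≡17=r; m(12)→9·(12−14)≡8=i; q(16)→9·(16−14)≡18=s; s(18)→9·(18−14)≡10=k; i(8)→9·(8−14)≡24=y (all mod 26).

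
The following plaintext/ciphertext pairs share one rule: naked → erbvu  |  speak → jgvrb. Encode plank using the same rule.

Compare letters: n→e is +17, a→r is +17, k→b is +17 — a constant shift. Each letter is shifted forward by 17 in the alphabet (a Caesar shift of +17).
Applying it to plank: p+17=g, l+17=c, a+17=r, n+17=e, k+17=b.

gcreb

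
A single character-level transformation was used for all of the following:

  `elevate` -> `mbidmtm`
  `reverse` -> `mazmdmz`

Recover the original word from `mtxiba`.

Two steps: reverse the string, then apply a Caesar shift of +8.
Decoding mtxiba: shift back: m−8=e, t−8=l, x−8=p, i−8=a, b−8=t, a−8=s → elpats; then reverse → staple.

staple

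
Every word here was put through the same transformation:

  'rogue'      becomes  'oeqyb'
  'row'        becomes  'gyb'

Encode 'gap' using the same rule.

zkq

The output letters match the input read backwards, each shifted +10: rogue reversed is eugor. Read the word backwards and shift each letter +10.
Applying it to gap: reverse → pag; then shift: p+10=z, a+10=k, g+10=q.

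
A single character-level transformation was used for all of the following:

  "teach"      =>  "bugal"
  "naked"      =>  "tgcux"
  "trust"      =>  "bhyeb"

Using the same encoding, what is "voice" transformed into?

vqiau

Treating letters as 0–25, the rule is x ↦ 23x + 6 (mod 26).
Applying it to voice: v(21)→23·21+6≡21=v; o(14)→23·14+6≡16=q; i(8)→23·8+6≡8=i; c(2)→23·2+6≡0=a; e(4)→23·4+6≡20=u (all mod 26).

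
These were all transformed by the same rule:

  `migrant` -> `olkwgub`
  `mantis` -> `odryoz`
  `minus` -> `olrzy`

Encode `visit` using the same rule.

xlwnz

In migrant: m→o is +2, i→l is +3, g→k is +4, r→w is +5 — the shift increases by 1 each position. Letter i (0-indexed) is shifted by i+2, so successive shifts are 2, 3, 4, ….
On visit: v+2=x, i+3=l, s+4=w, i+5=n, t+6=z.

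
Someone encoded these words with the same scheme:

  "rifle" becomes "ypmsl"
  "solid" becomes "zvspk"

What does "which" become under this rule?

dopjo

Every letter moves 7 places later in the alphabet, wrapping around z→a.
Applying it to which: w+7=d, h+7=o, i+7=p, c+7=j, h+7=o.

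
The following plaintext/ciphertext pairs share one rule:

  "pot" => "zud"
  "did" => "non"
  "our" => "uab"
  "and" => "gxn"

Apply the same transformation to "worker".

The rule splits by letter class: vowels +6, consonants +10.
For worker: w(cons)+10=g, o(vowel)+6=u, r(cons)+10=b, k(cons)+10=u, e(vowel)+6=k, r(cons)+10=b.

gubukb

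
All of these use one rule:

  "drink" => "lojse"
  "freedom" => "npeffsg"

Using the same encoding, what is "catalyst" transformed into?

Read the word backwards and shift each letter +1.
For catalyst: reverse → tsylatac; then shift: t+1=u, s+1=t, y+1=z, l+1=m, a+1=b, t+1=u, a+1=b, c+1=d.

utzmbubd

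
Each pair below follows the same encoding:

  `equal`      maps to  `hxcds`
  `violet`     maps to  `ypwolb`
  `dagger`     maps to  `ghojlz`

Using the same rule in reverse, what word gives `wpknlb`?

ticket

Shifts by position in equal: pos 0: e→h (+3), pos 1: q→x (+7), pos 2: u→c (+8), pos 3: a→d (+3), pos 4: l→s (+7) — repeating every 3. A repeating key of period 3 is used — shifts +3, +7, +8 over and over.
Decoding wpknlb: w−3=t, p−7=i, k−8=c, n−3=k, l−7=e, b−8=t.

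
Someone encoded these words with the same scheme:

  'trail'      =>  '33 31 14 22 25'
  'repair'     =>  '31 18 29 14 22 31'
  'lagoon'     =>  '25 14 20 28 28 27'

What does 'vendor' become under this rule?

35 18 27 17 28 31

The number is (letter's place in the alphabet, a=1) + 13.
On vendor: v=22→35, e=5→18, n=14→27, d=4→17, o=15→28, r=18→31.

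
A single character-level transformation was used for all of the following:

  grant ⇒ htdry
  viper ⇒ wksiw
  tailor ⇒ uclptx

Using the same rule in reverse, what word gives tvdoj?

stake

In grant: g→h is +1, r→t is +2, a→d is +3, n→r is +4 — the shift increases by 1 each position. The shift increases by 1 at each position, starting from +1: 1, 2, 3, ….
Reversing it on tvdoj: t−1=s, v−2=t, d−3=a, o−4=k, j−5=e.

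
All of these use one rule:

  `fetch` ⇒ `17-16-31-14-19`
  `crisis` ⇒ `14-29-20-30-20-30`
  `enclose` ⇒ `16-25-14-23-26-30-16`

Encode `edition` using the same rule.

f is letter #6 and maps to 17: an offset of 11. Each letter is replaced by its alphabet position (a=1..z=26) + 11.
Applying it to edition: e=5→16, d=4→15, i=9→20, t=20→31, i=9→20, o=15→26, n=14→25.

16-15-20-31-20-26-25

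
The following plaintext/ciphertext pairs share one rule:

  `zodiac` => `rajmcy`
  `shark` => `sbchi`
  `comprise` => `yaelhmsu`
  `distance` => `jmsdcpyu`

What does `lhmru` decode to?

z(25)→r(17) and o(14)→a(0) fit y≡11x+2 (mod 26); the inverse of 11 mod 26 is 19. Treating letters as 0–25, the rule is x ↦ 11x + 2 (mod 26).
Decoding lhmru: l(11)→19·(11−2)≡15=p; h(7)→19·(7−2)≡17=r; m(12)→19·(12−2)≡8=i; r(17)→19·(17−2)≡25=z; u(20)→19·(20−2)≡4=e (all mod 26).

prize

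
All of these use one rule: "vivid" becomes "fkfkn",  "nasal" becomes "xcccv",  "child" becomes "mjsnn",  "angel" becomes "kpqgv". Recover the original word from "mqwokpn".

command

Shifts by position in vivid: pos 0: v→f (+10), pos 1: i→k (+2), pos 2: v→f (+10), pos 3: i→k (+2) — repeating every 2. The shifts repeat in a cycle of length 2: positions 0,1,… shift by +10, +2, then the pattern repeats.
Decoding mqwokpn: m−10=c, q−2=o, w−10=m, o−2=m, k−10=a, p−2=n, n−10=d.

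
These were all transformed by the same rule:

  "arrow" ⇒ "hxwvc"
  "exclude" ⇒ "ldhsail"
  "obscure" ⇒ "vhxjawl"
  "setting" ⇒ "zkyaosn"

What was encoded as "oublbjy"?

Shifts by position in arrow: pos 0: a→h (+7), pos 1: r→x (+6), pos 2: r→w (+5), pos 3: o→v (+7), pos 4: w→c (+6) — repeating every 3. The shifts repeat in a cycle of length 3: positions 0,1,… shift by +7, +6, +5, then the pattern repeats.
Reversing it on oublbjy: o−7=h, u−6=o, b−5=w, l−7=e, b−6=v, j−5=e, y−7=r.

however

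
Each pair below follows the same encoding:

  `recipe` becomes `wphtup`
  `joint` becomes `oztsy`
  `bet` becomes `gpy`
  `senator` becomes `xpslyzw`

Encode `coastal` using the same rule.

The shift depends on letter class: consonant r→w is +5, but vowel e→p is +11. Vowels shift forward by 11 and consonants shift forward by 5.
For coastal: c(cons)+5=h, o(vowel)+11=z, a(vowel)+11=l, s(cons)+5=x, t(cons)+5=y, a(vowel)+11=l, l(cons)+5=q.

hzlxylq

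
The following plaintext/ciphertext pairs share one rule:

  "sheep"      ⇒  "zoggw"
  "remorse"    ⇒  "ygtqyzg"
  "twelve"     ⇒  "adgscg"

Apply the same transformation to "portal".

wqyacs

The shift depends on letter class: consonant s→z is +7, but vowel e→g is +2. Vowels shift forward by 2 and consonants shift forward by 7.
On portal: p(cons)+7=w, o(vowel)+2=q, r(cons)+7=y, t(cons)+7=a, a(vowel)+2=c, l(cons)+7=s.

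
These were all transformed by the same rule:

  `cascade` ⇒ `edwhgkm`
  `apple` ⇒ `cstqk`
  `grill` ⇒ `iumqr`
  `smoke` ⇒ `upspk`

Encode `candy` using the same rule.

edrie

In cascade: c→e is +2, a→d is +3, s→w is +4, c→h is +5 — the shift increases by 1 each position. The shift increases by 1 at each position, starting from +2: 2, 3, 4, ….
Applying it to candy: c+2=e, a+3=d, n+4=r, d+5=i, y+6=e.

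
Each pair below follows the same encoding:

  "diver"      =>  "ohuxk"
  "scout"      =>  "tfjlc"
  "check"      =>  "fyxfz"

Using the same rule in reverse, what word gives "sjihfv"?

policy

d(3)→o(14) and i(8)→h(7) fit y≡9x+13 (mod 26); the inverse of 9 mod 26 is 3. Treating letters as 0–25, the rule is x ↦ 9x + 13 (mod 26).
Decoding sjihfv: s(18)→3·(18−13)≡15=p; j(9)→3·(9−13)≡14=o; i(8)→3·(8−13)≡11=l; h(7)→3·(7−13)≡8=i; f(5)→3·(5−13)≡2=c; v(21)→3·(21−13)≡24=y (all mod 26).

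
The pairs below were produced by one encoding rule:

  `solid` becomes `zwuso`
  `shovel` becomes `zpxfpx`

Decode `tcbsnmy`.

In solid: s→z is +7, o→w is +8, l→u is +9, i→s is +10 — the shift increases by 1 each position. The shift increases by 1 at each position, starting from +7: 7, 8, 9, ….
Reversing it on tcbsnmy: t−7=m, c−8=u, b−9=s, s−10=i, n−11=c, m−12=a, y−13=l.

musical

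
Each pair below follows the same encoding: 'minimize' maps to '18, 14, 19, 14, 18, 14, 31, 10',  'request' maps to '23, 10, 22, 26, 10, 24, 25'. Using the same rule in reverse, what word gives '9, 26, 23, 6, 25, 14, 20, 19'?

Letters become their 1-based position plus 5 (so a→6, b→7, …).
Decoding 9, 26, 23, 6, 25, 14, 20, 19: 9→(9−5)÷1=4=d, 26→(26−5)÷1=21=u, 23→(23−5)÷1=18=r, 6→(6−5)÷1=1=a, 25→(25−5)÷1=20=t, 14→(14−5)÷1=9=i, 20→(20−5)÷1=15=o, 19→(19−5)÷1=14=n.

duration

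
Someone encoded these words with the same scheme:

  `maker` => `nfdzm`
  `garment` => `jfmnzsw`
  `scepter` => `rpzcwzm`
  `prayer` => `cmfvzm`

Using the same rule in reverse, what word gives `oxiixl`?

hollow

m(12)→n(13) and a(0)→f(5) fit y≡5x+5 (mod 26); the inverse of 5 mod 26 is 21. Each letter's alphabet position (a=0..z=25) is mapped through 5·x+5 mod 26 — an affine cipher.
Decoding oxiixl: o(14)→21·(14−5)≡7=h; x(23)→21·(23−5)≡14=o; i(8)→21·(8−5)≡11=l; i(8)→21·(8−5)≡11=l; x(23)→21·(23−5)≡14=o; l(11)→21·(11−5)≡22=w (all mod 26).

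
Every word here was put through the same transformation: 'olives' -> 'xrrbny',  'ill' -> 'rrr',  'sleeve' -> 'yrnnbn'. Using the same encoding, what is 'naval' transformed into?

tjbjr

The shift depends on letter class: consonant l→r is +6, but vowel o→x is +9. Two shifts are in play — +9 for a/e/i/o/u, +6 for every other letter.
Applying it to naval: n(cons)+6=t, a(vowel)+9=j, v(cons)+6=b, a(vowel)+9=j, l(cons)+6=r.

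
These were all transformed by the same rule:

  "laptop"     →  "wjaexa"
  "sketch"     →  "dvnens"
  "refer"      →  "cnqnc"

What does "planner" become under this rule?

awjyync

The shift depends on letter class: consonant l→w is +11, but vowel a→j is +9. Two shifts are in play — +9 for a/e/i/o/u, +11 for every other letter.
On planner: p(cons)+11=a, l(cons)+11=w, a(vowel)+9=j, n(cons)+11=y, n(cons)+11=y, e(vowel)+9=n, r(cons)+11=c.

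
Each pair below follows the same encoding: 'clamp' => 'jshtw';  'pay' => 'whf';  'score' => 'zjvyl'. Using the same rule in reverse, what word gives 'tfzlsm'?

myself

Compare letters: c→j is +7, l→s is +7, a→h is +7 — a constant shift. This is a Caesar cipher with shift 7.
Decoding tfzlsm: t−7=m, f−7=y, z−7=s, l−7=e, s−7=l, m−7=f.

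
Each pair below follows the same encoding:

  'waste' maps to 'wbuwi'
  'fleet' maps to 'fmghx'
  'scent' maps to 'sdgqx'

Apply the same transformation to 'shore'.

siqui

In waste: w→w is +0, a→b is +1, s→u is +2, t→w is +3 — the shift increases by 1 each position. Letter i (0-indexed) is shifted by i+0, so successive shifts are 0, 1, 2, ….
Applying it to shore: s+0=s, h+1=i, o+2=q, r+3=u, e+4=i.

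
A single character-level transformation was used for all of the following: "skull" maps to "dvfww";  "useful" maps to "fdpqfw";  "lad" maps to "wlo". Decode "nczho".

crowd

Compare letters: s→d is +11, k→v is +11, u→f is +11 — a constant shift. It's a constant shift of +11 (ROT11).
Reversing it on nczho: n−11=c, c−11=r, z−11=o, h−11=w, o−11=d.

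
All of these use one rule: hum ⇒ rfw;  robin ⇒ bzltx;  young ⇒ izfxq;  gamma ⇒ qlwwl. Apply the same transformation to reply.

bpzvi

The shift depends on letter class: consonant h→r is +10, but vowel u→f is +11. The rule splits by letter class: vowels +11, consonants +10.
For reply: r(cons)+10=b, e(vowel)+11=p, p(cons)+10=z, l(cons)+10=v, y(cons)+10=i.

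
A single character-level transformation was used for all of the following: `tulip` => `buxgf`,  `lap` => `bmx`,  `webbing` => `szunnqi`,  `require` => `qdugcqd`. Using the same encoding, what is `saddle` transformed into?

The output letters match the input read backwards, each shifted +12: tulip reversed is pilut. Two steps: reverse the string, then apply a Caesar shift of +12.
On saddle: reverse → elddas; then shift: e+12=q, l+12=x, d+12=p, d+12=p, a+12=m, s+12=e.

qxppme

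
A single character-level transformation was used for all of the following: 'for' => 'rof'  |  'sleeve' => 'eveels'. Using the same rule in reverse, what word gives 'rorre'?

error

The output letters match the input read backwards: for reversed is rof. It's just the letters in reverse order.
Undoing it on rorre: then reverse → error.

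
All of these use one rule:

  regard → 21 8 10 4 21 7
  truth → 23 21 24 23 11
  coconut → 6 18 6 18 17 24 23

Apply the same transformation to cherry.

6 11 8 21 21 28

r is letter #18 and maps to 21: an offset of 3. The number is (letter's place in the alphabet, a=1) + 3.
For cherry: c=3→6, h=8→11, e=5→8, r=18→21, r=18→21, y=25→28.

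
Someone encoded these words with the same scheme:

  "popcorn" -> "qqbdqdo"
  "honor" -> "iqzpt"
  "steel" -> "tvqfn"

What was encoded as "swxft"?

Shifts by position in popcorn: pos 0: p→q (+1), pos 1: o→q (+2), pos 2: p→b (+12), pos 3: c→d (+1), pos 4: o→q (+2), pos 5: r→d (+12) — repeating every 3. It's a Vigenère-style cipher with numeric key [1,2,12]: position i shifts by key[i mod 3].
Reversing it on swxft: s−1=r, w−2=u, x−12=l, f−1=e, t−2=r.

ruler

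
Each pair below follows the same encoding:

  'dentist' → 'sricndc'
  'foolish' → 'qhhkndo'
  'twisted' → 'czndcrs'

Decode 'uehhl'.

brook

d(3)→s(18) and e(4)→r(17) fit y≡25x+21 (mod 26); the inverse of 25 mod 26 is 25. This is an affine cipher: with a=0,…,z=25, each position x becomes (25x+21) mod 26.
Decoding uehhl: u(20)→25·(20−21)≡1=b; e(4)→25·(4−21)≡17=r; h(7)→25·(7−21)≡14=o; h(7)→25·(7−21)≡14=o; l(11)→25·(11−21)≡10=k (all mod 26).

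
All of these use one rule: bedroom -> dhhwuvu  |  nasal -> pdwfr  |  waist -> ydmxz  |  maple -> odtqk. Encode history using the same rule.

jlwyuyg

The shift increases by 1 at each position, starting from +2: 2, 3, 4, ….
Applying it to history: h+2=j, i+3=l, s+4=w, t+5=y, o+6=u, r+7=y, y+8=g.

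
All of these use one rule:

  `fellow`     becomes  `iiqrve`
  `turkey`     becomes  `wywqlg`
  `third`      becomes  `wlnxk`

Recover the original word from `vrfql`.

snake

Each letter shifts forward by (position + 3), i.e. 3, 4, 5, … — the shift grows by one for each successive letter.
Undoing it on vrfql: v−3=s, r−4=n, f−5=a, q−6=k, l−7=e.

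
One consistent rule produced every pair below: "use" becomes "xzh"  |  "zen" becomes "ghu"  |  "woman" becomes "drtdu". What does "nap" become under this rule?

The shift depends on letter class: consonant s→z is +7, but vowel u→x is +3. Two shifts are in play — +3 for a/e/i/o/u, +7 for every other letter.
On nap: n(cons)+7=u, a(vowel)+3=d, p(cons)+7=w.

udw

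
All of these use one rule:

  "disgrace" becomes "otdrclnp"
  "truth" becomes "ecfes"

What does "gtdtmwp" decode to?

Compare letters: d→o is +11, i→t is +11, s→d is +11 — a constant shift. It's a constant shift of +11 (ROT11).
Reversing it on gtdtmwp: g−11=v, t−11=i, d−11=s, t−11=i, m−11=b, w−11=l, p−11=e.

visible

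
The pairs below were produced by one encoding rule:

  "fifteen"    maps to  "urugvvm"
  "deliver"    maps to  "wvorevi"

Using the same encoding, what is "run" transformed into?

ifm

Each pair mirrors across the alphabet (f↔u, i↔r, f↔u): positions sum to 25. This is the alphabet-reversal cipher (Atbash): a becomes z, b becomes y, etc.
On run: r↔i, u↔f, n↔m.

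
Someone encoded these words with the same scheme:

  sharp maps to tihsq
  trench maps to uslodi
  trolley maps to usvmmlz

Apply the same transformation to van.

who

The shift depends on letter class: consonant s→t is +1, but vowel a→h is +7. Vowels shift forward by 7 and consonants shift forward by 1.
On van: v(cons)+1=w, a(vowel)+7=h, n(cons)+1=o.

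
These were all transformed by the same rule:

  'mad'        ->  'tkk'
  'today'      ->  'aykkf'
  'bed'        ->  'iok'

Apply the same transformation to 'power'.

wydoy

The shift depends on letter class: consonant m→t is +7, but vowel a→k is +10. Two shifts are in play — +10 for a/e/i/o/u, +7 for every other letter.
Applying it to power: p(cons)+7=w, o(vowel)+10=y, w(cons)+7=d, e(vowel)+10=o, r(cons)+7=y.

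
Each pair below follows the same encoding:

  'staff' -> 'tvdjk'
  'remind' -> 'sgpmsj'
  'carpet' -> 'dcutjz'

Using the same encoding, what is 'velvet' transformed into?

wgozjz

Letter i (0-indexed) is shifted by i+1, so successive shifts are 1, 2, 3, ….
For velvet: v+1=w, e+2=g, l+3=o, v+4=z, e+5=j, t+6=z.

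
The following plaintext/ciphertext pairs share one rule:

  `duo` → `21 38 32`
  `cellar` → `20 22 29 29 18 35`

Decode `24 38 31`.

gun

d is letter #4 and maps to 21: an offset of 17. The number is (letter's place in the alphabet, a=1) + 17.
Decoding 24 38 31: 24→(24−17)÷1=7=g, 38→(38−17)÷1=21=u, 31→(31−17)÷1=14=n.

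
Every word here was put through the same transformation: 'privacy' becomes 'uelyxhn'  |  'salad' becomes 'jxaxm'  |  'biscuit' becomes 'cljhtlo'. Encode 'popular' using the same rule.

uputaxe

Each letter's alphabet position (a=0..z=25) is mapped through 5·x+23 mod 26 — an affine cipher.
For popular: p(15)→5·15+23≡20=u; o(14)→5·14+23≡15=p; p(15)→5·15+23≡20=u; u(20)→5·20+23≡19=t; l(11)→5·11+23≡0=a; a(0)→5·0+23≡23=x; r(17)→5·17+23≡4=e (all mod 26).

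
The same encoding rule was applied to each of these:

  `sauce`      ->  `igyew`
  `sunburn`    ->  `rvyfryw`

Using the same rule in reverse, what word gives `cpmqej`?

family

The output letters match the input read backwards, each shifted +4: sauce reversed is ecuas. The word is reversed, then every letter is shifted forward by 4.
Undoing it on cpmqej: shift back: c−4=y, p−4=l, m−4=i, q−4=m, e−4=a, j−4=f → ylimaf; then reverse → family.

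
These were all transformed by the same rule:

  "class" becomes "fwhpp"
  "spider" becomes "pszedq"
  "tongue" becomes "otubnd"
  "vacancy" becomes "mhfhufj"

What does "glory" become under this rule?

bwtqj

c(2)→f(5) and l(11)→w(22) fit y≡25x+7 (mod 26); the inverse of 25 mod 26 is 25. This is an affine cipher: with a=0,…,z=25, each position x becomes (25x+7) mod 26.
Applying it to glory: g(6)→25·6+7≡1=b; l(11)→25·11+7≡22=w; o(14)→25·14+7≡19=t; r(17)→25·17+7≡16=q; y(24)→25·24+7≡9=j (all mod 26).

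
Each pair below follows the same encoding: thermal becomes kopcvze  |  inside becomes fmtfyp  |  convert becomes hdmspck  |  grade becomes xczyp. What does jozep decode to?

Each letter's alphabet position (a=0..z=25) is mapped through 17·x+25 mod 26 — an affine cipher.
Reversing it on jozep: j(9)→23·(9−25)≡22=w; o(14)→23·(14−25)≡7=h; z(25)→23·(25−25)≡0=a; e(4)→23·(4−25)≡11=l; p(15)→23·(15−25)≡4=e (all mod 26).

whale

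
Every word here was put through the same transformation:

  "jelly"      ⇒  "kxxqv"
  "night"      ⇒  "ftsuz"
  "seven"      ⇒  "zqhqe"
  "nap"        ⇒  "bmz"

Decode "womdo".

The word is reversed, then every letter is shifted forward by 12.
Decoding womdo: shift back: w−12=k, o−12=c, m−12=a, d−12=r, o−12=c → kcarc; then reverse → crack.

crack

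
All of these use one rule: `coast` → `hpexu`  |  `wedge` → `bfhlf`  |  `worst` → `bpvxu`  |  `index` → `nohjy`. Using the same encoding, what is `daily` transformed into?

Shifts by position in coast: pos 0: c→h (+5), pos 1: o→p (+1), pos 2: a→e (+4), pos 3: s→x (+5), pos 4: t→u (+1) — repeating every 3. The shifts repeat in a cycle of length 3: positions 0,1,… shift by +5, +1, +4, then the pattern repeats.
Applying it to daily: d+5=i, a+1=b, i+4=m, l+5=q, y+1=z.

ibmqz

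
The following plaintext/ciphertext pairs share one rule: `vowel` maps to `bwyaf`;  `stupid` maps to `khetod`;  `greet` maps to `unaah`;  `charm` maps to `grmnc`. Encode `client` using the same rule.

gfoazh

Treating letters as 0–25, the rule is x ↦ 23x + 12 (mod 26).
For client: c(2)→23·2+12≡6=g; l(11)→23·11+12≡5=f; i(8)→23·8+12≡14=o; e(4)→23·4+12≡0=a; n(13)→23·13+12≡25=z; t(19)→23·19+12≡7=h (all mod 26).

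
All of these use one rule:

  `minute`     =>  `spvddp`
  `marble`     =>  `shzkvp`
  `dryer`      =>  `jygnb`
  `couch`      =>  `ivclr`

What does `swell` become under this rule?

In minute: m→s is +6, i→p is +7, n→v is +8, u→d is +9 — the shift increases by 1 each position. Letter i (0-indexed) is shifted by i+6, so successive shifts are 6, 7, 8, ….
On swell: s+6=y, w+7=d, e+8=m, l+9=u, l+10=v.

ydmuv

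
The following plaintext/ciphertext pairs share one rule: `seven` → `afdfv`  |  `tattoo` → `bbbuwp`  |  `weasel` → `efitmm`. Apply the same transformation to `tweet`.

bxmfb

It's a Vigenère-style cipher with numeric key [8,1]: position i shifts by key[i mod 2].
Applying it to tweet: t+8=b, w+1=x, e+8=m, e+1=f, t+8=b.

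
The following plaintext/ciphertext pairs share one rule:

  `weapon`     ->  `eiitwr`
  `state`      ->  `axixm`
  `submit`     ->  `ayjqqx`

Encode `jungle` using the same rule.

Shifts by position in weapon: pos 0: w→e (+8), pos 1: e→i (+4), pos 2: a→i (+8), pos 3: p→t (+4) — repeating every 2. A repeating key of period 2 is used — shifts +8, +4 over and over.
On jungle: j+8=r, u+4=y, n+8=v, g+4=k, l+8=t, e+4=i.

ryvkti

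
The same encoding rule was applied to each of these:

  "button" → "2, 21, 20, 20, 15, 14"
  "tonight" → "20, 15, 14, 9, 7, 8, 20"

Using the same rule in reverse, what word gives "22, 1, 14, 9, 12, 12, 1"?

b is letter #2 and maps to 2: an offset of 0. Letters become their 1-indexed alphabet positions: a=1 … z=26.
Reversing it on 22, 1, 14, 9, 12, 12, 1: 22=v, 1=a, 14=n, 9=i, 12=l, 12=l, 1=a.

vanilla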